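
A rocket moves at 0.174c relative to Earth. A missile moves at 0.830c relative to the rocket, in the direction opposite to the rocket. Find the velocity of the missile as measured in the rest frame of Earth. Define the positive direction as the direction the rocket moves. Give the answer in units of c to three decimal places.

-0.767c

With v = 0.174 and u' = -0.830 (in units of c),
u = (u' + v)/(1 + u'v/c²):
u = (-0.830 + 0.174) / (1 + (-0.830)·0.174) = -0.6560/0.8556 = -0.7667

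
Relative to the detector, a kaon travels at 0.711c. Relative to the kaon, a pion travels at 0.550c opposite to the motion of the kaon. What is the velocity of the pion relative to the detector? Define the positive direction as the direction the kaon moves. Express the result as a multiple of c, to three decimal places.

+0.264c

With v = 0.711 and u' = -0.550 (in units of c),
u = (u' + v)/(1 + u'v/c²):
u = (-0.550 + 0.711) / (1 + (-0.550)·0.711) = 0.1610/0.6089 = 0.2644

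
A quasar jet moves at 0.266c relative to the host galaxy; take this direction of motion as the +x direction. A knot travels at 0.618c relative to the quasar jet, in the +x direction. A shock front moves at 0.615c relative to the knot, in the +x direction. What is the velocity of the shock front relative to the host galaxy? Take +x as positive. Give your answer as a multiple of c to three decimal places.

0.937c

Apply u = (u' + v)/(1 + u'v/c²) successively, working outward toward the host galaxy.
Start: velocity of the quasar jet relative to the host galaxy = 0.2660c.
Compose with the knot (u' = 0.618 in the quasar jet frame): u_1 = (0.618 + 0.266) / (1 + 0.618·0.266) = 0.8840/1.1644 = 0.7592.
Compose with the shock front (u' = 0.615 in the knot frame): u_2 = (0.615 + 0.759) / (1 + 0.615·0.759) = 1.3742/1.4669 = 0.9368.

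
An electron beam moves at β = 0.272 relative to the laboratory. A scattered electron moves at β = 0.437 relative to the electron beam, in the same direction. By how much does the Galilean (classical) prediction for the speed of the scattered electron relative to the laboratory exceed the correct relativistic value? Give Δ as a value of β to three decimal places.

Δ = 0.075

Galilean: u_cl = 0.437 + 0.272 = 0.7090.
Relativistic: u_rel = (0.437 + 0.272) / (1 + 0.437·0.272) = 0.7090/1.1189 = 0.6337.
Δ = 0.7090 − 0.6337 = 0.0753.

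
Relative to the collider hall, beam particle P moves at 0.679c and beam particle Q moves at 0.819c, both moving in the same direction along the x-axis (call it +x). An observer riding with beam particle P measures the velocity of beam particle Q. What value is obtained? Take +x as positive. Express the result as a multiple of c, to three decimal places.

+0.315c

β_A = 0.679, β_B = 0.819.
Transform to A's frame with the inverse velocity-addition law: u' = (u − v)/(1 − uv/c²), taking u = β_B and v = β_A.
u' = (0.819 − 0.679) / (1 − (0.679)(0.819)) = 0.1400/0.4439 = 0.3154.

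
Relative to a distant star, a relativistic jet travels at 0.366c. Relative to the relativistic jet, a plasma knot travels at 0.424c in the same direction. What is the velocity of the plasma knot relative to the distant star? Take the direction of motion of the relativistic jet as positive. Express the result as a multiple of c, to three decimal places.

With v = 0.366 and u' = 0.424 (in units of c),
u = (u' + v)/(1 + u'v/c²):
u = (0.424 + 0.366) / (1 + 0.424·0.366) = 0.7900/1.1552 = 0.6839
(Galilean addition would give +0.790c.)

0.684c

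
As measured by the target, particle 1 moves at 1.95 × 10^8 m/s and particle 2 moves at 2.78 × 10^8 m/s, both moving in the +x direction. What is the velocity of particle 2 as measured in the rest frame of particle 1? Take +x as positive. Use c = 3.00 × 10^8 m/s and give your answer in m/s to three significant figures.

β_A = 0.650, β_B = 0.927 (dividing each by c = 3.00 × 10^8 m/s).
Transform to A's frame with the inverse velocity-addition law: u' = (u − v)/(1 − uv/c²), taking u = β_B and v = β_A.
u' = (0.927 − 0.650) / (1 − (0.650)(0.927)) = 0.2767/0.3977 = 0.6957.
u' = 0.6957 × 3.00 × 10^8 m/s.

+2.09 × 10^8 m/s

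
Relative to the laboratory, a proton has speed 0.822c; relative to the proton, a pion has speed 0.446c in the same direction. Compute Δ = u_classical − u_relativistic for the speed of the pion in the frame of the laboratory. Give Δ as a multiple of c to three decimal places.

Δ = 0.340c

Galilean: u_cl = 0.446 + 0.822 = 1.2680.
Relativistic: u_rel = (0.446 + 0.822) / (1 + 0.446·0.822) = 1.2680/1.3666 = 0.9278.
Δ = 1.2680 − 0.9278 = 0.3402.
(The classical prediction exceeds c; the relativistic result does not.)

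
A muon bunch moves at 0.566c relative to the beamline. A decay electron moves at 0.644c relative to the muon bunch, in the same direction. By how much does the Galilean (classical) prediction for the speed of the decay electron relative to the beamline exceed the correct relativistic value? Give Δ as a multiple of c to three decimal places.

Δ = 0.323c

Galilean: u_cl = 0.644 + 0.566 = 1.2100.
Relativistic: u_rel = (0.644 + 0.566) / (1 + 0.644·0.566) = 1.2100/1.3645 = 0.8868.
Δ = 1.2100 − 0.8868 = 0.3232.
(The classical prediction exceeds c; the relativistic result does not.)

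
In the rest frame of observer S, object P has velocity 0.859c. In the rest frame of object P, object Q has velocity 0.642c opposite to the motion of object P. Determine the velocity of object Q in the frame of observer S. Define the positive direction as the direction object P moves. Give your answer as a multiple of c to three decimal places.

With v = 0.859 and u' = -0.642 (in units of c),
u = (u' + v)/(1 + u'v/c²):
u = (-0.642 + 0.859) / (1 + (-0.642)·0.859) = 0.2170/0.4485 = 0.4838

+0.484c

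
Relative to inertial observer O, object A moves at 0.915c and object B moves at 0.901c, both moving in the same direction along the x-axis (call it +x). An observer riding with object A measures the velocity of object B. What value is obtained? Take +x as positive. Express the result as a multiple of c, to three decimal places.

-0.080c

β_A = 0.915, β_B = 0.901.
Transform to A's frame with the inverse velocity-addition law: u' = (u − v)/(1 − uv/c²), taking u = β_B and v = β_A.
u' = (0.901 − 0.915) / (1 − (0.915)(0.901)) = -0.0140/0.1756 = -0.0797.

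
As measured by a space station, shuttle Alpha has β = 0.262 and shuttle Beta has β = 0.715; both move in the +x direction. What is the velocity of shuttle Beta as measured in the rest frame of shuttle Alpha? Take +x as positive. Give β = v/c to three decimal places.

β = +0.557

β_A = 0.262, β_B = 0.715.
Transform to A's frame with the inverse velocity-addition law: u' = (u − v)/(1 − uv/c²), taking u = β_B and v = β_A.
u' = (0.715 − 0.262) / (1 − (0.262)(0.715)) = 0.4530/0.8127 = 0.5574.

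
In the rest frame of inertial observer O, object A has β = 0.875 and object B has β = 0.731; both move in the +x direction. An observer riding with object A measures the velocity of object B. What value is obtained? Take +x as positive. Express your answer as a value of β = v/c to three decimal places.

β = -0.400

β_A = 0.875, β_B = 0.731.
Transform to A's frame with the inverse velocity-addition law: u' = (u − v)/(1 − uv/c²), taking u = β_B and v = β_A.
u' = (0.731 − 0.875) / (1 − (0.875)(0.731)) = -0.1440/0.3604 = -0.3996.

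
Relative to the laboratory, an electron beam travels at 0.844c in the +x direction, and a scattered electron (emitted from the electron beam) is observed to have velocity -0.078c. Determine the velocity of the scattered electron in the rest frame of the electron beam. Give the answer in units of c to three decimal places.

-0.865c

Invert the composition law: u' = (u − v)/(1 − uv/c²).
u' = (-0.078 − 0.844) / (1 − (-0.078)(0.844)) = -0.9220/1.0658 = -0.8651.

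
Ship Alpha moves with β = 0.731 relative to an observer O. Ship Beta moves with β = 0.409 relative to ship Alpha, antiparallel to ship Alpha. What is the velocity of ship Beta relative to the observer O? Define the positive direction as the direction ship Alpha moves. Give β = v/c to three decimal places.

With v = 0.731 and u' = -0.409 (in units of c),
u = (u' + v)/(1 + u'v/c²):
u = (-0.409 + 0.731) / (1 + (-0.409)·0.731) = 0.3220/0.7010 = 0.4593

β = +0.459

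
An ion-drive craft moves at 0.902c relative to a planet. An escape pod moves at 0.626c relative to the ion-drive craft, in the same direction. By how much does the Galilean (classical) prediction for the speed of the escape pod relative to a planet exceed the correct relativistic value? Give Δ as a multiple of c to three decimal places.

Galilean: u_cl = 0.626 + 0.902 = 1.5280.
Relativistic: u_rel = (0.626 + 0.902) / (1 + 0.626·0.902) = 1.5280/1.5647 = 0.9766.
Δ = 1.5280 − 0.9766 = 0.5514.
(The classical prediction exceeds c; the relativistic result does not.)

Δ = 0.551c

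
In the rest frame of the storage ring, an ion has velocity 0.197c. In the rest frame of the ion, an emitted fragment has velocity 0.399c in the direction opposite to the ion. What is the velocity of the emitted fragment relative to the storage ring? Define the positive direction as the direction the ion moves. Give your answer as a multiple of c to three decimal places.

With v = 0.197 and u' = -0.399 (in units of c),
u = (u' + v)/(1 + u'v/c²):
u = (-0.399 + 0.197) / (1 + (-0.399)·0.197) = -0.2020/0.9214 = -0.2192

-0.219c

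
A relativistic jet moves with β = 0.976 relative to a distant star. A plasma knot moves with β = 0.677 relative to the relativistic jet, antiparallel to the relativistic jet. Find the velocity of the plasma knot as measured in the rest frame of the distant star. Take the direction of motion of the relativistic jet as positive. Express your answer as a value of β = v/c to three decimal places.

β = +0.881

With v = 0.976 and u' = -0.677 (in units of c),
u = (u' + v)/(1 + u'v/c²):
u = (-0.677 + 0.976) / (1 + (-0.677)·0.976) = 0.2990/0.3392 = 0.8814
(Galilean addition would give +0.299c.)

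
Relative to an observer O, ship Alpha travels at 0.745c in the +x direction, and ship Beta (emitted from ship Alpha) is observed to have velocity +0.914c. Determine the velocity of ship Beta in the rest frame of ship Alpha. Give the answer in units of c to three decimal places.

+0.530c

Invert the composition law: u' = (u − v)/(1 − uv/c²).
u' = (0.914 − 0.745) / (1 − (0.914)(0.745)) = 0.1690/0.3191 = 0.5297.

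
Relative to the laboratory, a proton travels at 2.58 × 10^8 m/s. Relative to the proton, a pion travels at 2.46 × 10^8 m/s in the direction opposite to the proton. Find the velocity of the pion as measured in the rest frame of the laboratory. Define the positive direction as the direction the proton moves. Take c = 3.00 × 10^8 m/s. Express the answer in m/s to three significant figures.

In units of c (dividing by 3.00 × 10^8 m/s): v = 0.860, u' = -0.820.
u = (u' + v)/(1 + u'v/c²):
u = (-0.820 + 0.860) / (1 + (-0.820)·0.860) = 0.0400/0.2948 = 0.1357
Converting back: u = 0.1357 × 3.00 × 10^8 m/s.

+4.07 × 10^7 m/s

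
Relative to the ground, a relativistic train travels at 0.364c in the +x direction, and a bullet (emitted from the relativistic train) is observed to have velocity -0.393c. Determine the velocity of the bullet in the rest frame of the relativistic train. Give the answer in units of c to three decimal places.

-0.662c

Invert the composition law: u' = (u − v)/(1 − uv/c²).
u' = (-0.393 − 0.364) / (1 − (-0.393)(0.364)) = -0.7570/1.1431 = -0.6623.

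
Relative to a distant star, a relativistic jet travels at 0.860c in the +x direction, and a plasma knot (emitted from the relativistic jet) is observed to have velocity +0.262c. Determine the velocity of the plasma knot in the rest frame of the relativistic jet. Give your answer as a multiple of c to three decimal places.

Invert the composition law: u' = (u − v)/(1 − uv/c²).
u' = (0.262 − 0.860) / (1 − (0.262)(0.860)) = -0.5980/0.7747 = -0.7719.

-0.772c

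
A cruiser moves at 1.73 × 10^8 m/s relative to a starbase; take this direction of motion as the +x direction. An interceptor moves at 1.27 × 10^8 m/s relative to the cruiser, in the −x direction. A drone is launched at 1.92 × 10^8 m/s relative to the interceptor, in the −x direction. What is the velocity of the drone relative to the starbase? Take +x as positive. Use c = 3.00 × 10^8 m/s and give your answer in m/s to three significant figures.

-1.51 × 10^8 m/s

Apply u = (u' + v)/(1 + u'v/c²) successively, working outward toward the starbase.
(Dividing each given speed by c = 3.00 × 10^8 m/s to work in units of c.)
Start: velocity of the cruiser relative to the starbase = 0.5767c.
Compose with the interceptor (u' = -0.423 in the cruiser frame): u_1 = (-0.423 + 0.577) / (1 + (-0.423)·0.577) = 0.1533/0.7559 = 0.2029.
Compose with the drone (u' = -0.640 in the interceptor frame): u_2 = (-0.640 + 0.203) / (1 + (-0.640)·0.203) = -0.4371/0.8702 = -0.5024.
So u = -0.5024 × 3.00 × 10^8 m/s.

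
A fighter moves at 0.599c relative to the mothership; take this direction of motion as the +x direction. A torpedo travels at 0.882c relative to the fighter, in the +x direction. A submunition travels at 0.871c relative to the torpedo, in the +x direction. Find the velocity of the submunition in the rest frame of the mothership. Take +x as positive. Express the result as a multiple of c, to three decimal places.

Apply u = (u' + v)/(1 + u'v/c²) successively, working outward toward the mothership.
Start: velocity of the fighter relative to the mothership = 0.5990c.
Compose with the torpedo (u' = 0.882 in the fighter frame): u_1 = (0.882 + 0.599) / (1 + 0.882·0.599) = 1.4810/1.5283 = 0.9690.
Compose with the submunition (u' = 0.871 in the torpedo frame): u_2 = (0.871 + 0.969) / (1 + 0.871·0.969) = 1.8400/1.8440 = 0.9978.

0.998c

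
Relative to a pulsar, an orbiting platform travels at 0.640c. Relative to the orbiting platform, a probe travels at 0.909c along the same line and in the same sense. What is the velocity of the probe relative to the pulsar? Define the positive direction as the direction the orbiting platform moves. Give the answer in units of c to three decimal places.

0.979c

With v = 0.640 and u' = 0.909 (in units of c),
u = (u' + v)/(1 + u'v/c²):
u = (0.909 + 0.640) / (1 + 0.909·0.640) = 1.5490/1.5818 = 0.9793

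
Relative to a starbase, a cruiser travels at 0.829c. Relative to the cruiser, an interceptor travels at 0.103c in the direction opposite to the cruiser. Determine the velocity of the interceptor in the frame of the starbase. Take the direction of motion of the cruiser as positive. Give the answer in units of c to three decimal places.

With v = 0.829 and u' = -0.103 (in units of c),
u = (u' + v)/(1 + u'v/c²):
u = (-0.103 + 0.829) / (1 + (-0.103)·0.829) = 0.7260/0.9146 = 0.7938

+0.794c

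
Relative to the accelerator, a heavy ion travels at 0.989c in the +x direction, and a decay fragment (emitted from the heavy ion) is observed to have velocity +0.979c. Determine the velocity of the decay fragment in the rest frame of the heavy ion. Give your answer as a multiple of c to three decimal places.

-0.315c

Invert the composition law: u' = (u − v)/(1 − uv/c²).
u' = (0.979 − 0.989) / (1 − (0.979)(0.989)) = -0.0100/0.0318 = -0.3148.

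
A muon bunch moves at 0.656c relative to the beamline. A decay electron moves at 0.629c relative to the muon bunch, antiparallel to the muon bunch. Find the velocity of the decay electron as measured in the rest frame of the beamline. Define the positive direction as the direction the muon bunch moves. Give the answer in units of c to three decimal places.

With v = 0.656 and u' = -0.629 (in units of c),
u = (u' + v)/(1 + u'v/c²):
u = (-0.629 + 0.656) / (1 + (-0.629)·0.656) = 0.0270/0.5874 = 0.0460
(Galilean addition would give +0.027c.)

+0.046c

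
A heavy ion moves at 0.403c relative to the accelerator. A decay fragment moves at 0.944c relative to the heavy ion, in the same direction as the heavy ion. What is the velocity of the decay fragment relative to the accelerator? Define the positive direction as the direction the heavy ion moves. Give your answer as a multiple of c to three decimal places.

With v = 0.403 and u' = 0.944 (in units of c),
u = (u' + v)/(1 + u'v/c²):
u = (0.944 + 0.403) / (1 + 0.944·0.403) = 1.3470/1.3804 = 0.9758

0.976c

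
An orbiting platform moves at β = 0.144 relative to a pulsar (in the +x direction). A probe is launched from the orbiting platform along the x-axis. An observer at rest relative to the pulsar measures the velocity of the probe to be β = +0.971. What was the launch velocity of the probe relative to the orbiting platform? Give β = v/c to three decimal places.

Invert the composition law: u' = (u − v)/(1 − uv/c²).
u' = (0.971 − 0.144) / (1 − (0.971)(0.144)) = 0.8270/0.8602 = 0.9614.

β = +0.961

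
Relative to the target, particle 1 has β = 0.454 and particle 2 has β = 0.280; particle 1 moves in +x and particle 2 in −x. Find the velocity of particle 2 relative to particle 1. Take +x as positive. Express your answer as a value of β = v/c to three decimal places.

β = -0.651

β_A = 0.454, β_B = -0.280.
Transform to A's frame with the inverse velocity-addition law: u' = (u − v)/(1 − uv/c²), taking u = β_B and v = β_A.
u' = (-0.280 − 0.454) / (1 − (0.454)(-0.280)) = -0.7340/1.1271 = -0.6512.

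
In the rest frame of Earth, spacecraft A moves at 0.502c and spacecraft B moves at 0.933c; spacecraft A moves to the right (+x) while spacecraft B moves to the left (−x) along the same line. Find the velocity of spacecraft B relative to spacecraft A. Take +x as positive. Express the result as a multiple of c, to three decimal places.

β_A = 0.502, β_B = -0.933.
Transform to A's frame with the inverse velocity-addition law: u' = (u − v)/(1 − uv/c²), taking u = β_B and v = β_A.
u' = (-0.933 − 0.502) / (1 − (0.502)(-0.933)) = -1.4350/1.4684 = -0.9773.

-0.977c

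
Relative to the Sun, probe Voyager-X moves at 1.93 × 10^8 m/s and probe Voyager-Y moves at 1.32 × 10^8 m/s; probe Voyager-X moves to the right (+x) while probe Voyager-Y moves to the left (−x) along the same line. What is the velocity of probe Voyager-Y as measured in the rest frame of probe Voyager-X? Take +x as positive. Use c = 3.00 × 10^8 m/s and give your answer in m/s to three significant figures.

β_A = 0.643, β_B = -0.440 (dividing each by c = 3.00 × 10^8 m/s).
Transform to A's frame with the inverse velocity-addition law: u' = (u − v)/(1 − uv/c²), taking u = β_B and v = β_A.
u' = (-0.440 − 0.643) / (1 − (0.643)(-0.440)) = -1.0833/1.2831 = -0.8443.
u' = -0.8443 × 3.00 × 10^8 m/s.

-2.53 × 10^8 m/s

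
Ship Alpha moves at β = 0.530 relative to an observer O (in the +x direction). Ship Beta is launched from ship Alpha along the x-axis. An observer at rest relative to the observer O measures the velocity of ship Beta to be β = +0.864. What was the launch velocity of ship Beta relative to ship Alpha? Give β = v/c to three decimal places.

Invert the composition law: u' = (u − v)/(1 − uv/c²).
u' = (0.864 − 0.530) / (1 − (0.864)(0.530)) = 0.3340/0.5421 = 0.6161.

β = +0.616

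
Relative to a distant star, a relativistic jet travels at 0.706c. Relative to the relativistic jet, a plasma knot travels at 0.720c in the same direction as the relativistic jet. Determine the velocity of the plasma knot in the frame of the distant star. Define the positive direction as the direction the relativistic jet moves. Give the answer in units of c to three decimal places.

0.945c

With v = 0.706 and u' = 0.720 (in units of c),
u = (u' + v)/(1 + u'v/c²):
u = (0.720 + 0.706) / (1 + 0.720·0.706) = 1.4260/1.5083 = 0.9454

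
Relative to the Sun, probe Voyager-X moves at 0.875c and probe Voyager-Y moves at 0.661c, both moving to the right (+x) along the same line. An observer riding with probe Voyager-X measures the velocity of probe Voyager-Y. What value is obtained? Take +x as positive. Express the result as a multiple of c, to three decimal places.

β_A = 0.875, β_B = 0.661.
Transform to A's frame with the inverse velocity-addition law: u' = (u − v)/(1 − uv/c²), taking u = β_B and v = β_A.
u' = (0.661 − 0.875) / (1 − (0.875)(0.661)) = -0.2140/0.4216 = -0.5076.

-0.508c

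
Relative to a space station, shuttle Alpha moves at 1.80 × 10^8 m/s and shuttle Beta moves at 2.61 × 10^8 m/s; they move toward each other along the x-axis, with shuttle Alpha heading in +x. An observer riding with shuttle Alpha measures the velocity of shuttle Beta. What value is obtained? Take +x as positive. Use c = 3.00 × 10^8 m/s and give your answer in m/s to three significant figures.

-2.90 × 10^8 m/s

β_A = 0.600, β_B = -0.870 (dividing each by c = 3.00 × 10^8 m/s).
Transform to A's frame with the inverse velocity-addition law: u' = (u − v)/(1 − uv/c²), taking u = β_B and v = β_A.
u' = (-0.870 − 0.600) / (1 − (0.600)(-0.870)) = -1.4700/1.5220 = -0.9658.
u' = -0.9658 × 3.00 × 10^8 m/s.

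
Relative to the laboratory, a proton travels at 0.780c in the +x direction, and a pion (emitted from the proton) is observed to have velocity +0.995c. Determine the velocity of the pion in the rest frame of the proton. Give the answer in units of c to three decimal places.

+0.960c

Invert the composition law: u' = (u − v)/(1 − uv/c²).
u' = (0.995 − 0.780) / (1 − (0.995)(0.780)) = 0.2150/0.2239 = 0.9603.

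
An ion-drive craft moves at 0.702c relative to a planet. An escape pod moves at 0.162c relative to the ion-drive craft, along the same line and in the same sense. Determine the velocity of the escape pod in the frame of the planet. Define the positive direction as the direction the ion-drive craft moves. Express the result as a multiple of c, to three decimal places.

0.776c

With v = 0.702 and u' = 0.162 (in units of c),
u = (u' + v)/(1 + u'v/c²):
u = (0.162 + 0.702) / (1 + 0.162·0.702) = 0.8640/1.1137 = 0.7758
(Galilean addition would give +0.864c.)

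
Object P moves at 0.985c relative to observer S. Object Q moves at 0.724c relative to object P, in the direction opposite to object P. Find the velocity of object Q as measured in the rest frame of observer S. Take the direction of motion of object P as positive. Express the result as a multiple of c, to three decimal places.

With v = 0.985 and u' = -0.724 (in units of c),
u = (u' + v)/(1 + u'v/c²):
u = (-0.724 + 0.985) / (1 + (-0.724)·0.985) = 0.2610/0.2869 = 0.9099
(Galilean addition would give +0.261c.)

+0.910c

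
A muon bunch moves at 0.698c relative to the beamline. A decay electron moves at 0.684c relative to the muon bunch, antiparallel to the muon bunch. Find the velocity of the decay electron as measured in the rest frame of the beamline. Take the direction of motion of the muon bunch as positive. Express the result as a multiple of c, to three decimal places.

With v = 0.698 and u' = -0.684 (in units of c),
u = (u' + v)/(1 + u'v/c²):
u = (-0.684 + 0.698) / (1 + (-0.684)·0.698) = 0.0140/0.5226 = 0.0268

+0.027c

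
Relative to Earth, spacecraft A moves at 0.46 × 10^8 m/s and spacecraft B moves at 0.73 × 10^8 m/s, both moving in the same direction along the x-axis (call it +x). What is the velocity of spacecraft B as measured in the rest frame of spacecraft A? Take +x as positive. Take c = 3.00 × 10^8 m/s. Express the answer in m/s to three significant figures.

+2.80 × 10^7 m/s

β_A = 0.153, β_B = 0.243 (dividing each by c = 3.00 × 10^8 m/s).
Transform to A's frame with the inverse velocity-addition law: u' = (u − v)/(1 − uv/c²), taking u = β_B and v = β_A.
u' = (0.243 − 0.153) / (1 − (0.153)(0.243)) = 0.0900/0.9627 = 0.0935.
u' = 0.0935 × 3.00 × 10^8 m/s.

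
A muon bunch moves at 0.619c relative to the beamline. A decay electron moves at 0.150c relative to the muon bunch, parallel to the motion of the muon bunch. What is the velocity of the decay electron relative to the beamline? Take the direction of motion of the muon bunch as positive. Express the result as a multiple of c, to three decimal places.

With v = 0.619 and u' = 0.150 (in units of c),
u = (u' + v)/(1 + u'v/c²):
u = (0.150 + 0.619) / (1 + 0.150·0.619) = 0.7690/1.0929 = 0.7037

0.704c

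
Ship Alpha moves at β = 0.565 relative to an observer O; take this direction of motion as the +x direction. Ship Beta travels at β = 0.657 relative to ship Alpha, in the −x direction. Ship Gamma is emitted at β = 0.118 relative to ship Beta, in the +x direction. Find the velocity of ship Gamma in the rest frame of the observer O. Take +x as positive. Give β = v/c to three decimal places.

β = -0.029

Apply u = (u' + v)/(1 + u'v/c²) successively, working outward toward the observer O.
Start: velocity of ship Alpha relative to the observer O = 0.5650c.
Compose with ship Beta (u' = -0.657 in ship Alpha frame): u_1 = (-0.657 + 0.565) / (1 + (-0.657)·0.565) = -0.0920/0.6288 = -0.1463.
Compose with ship Gamma (u' = 0.118 in ship Beta frame): u_2 = (0.118 + (-0.146)) / (1 + 0.118·(-0.146)) = -0.0283/0.9827 = -0.0288.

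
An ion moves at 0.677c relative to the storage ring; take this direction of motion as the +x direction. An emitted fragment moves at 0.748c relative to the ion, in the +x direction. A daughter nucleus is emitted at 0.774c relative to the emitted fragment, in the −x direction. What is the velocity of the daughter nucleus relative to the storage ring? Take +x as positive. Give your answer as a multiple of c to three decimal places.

+0.642c

Apply u = (u' + v)/(1 + u'v/c²) successively, working outward toward the storage ring.
Start: velocity of the ion relative to the storage ring = 0.6770c.
Compose with the emitted fragment (u' = 0.748 in the ion frame): u_1 = (0.748 + 0.677) / (1 + 0.748·0.677) = 1.4250/1.5064 = 0.9460.
Compose with the daughter nucleus (u' = -0.774 in the emitted fragment frame): u_2 = (-0.774 + 0.946) / (1 + (-0.774)·0.946) = 0.1720/0.2678 = 0.6421.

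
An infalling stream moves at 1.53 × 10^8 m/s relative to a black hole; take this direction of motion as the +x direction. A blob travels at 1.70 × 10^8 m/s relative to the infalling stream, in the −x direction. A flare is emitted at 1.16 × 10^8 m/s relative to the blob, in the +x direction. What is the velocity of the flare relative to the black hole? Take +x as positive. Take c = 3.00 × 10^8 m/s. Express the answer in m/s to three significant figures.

Apply u = (u' + v)/(1 + u'v/c²) successively, working outward toward the black hole.
(Dividing each given speed by c = 3.00 × 10^8 m/s to work in units of c.)
Start: velocity of the infalling stream relative to the black hole = 0.5100c.
Compose with the blob (u' = -0.567 in the infalling stream frame): u_1 = (-0.567 + 0.510) / (1 + (-0.567)·0.510) = -0.0567/0.7110 = -0.0797.
Compose with the flare (u' = 0.387 in the blob frame): u_2 = (0.387 + (-0.080)) / (1 + 0.387·(-0.080)) = 0.3070/0.9692 = 0.3167.
So u = 0.3167 × 3.00 × 10^8 m/s.

+9.50 × 10^7 m/s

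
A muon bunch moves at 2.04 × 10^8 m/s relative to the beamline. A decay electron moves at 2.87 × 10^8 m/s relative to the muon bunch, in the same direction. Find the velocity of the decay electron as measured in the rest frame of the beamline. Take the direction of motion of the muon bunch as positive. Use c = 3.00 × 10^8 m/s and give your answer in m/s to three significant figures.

In units of c (dividing by 3.00 × 10^8 m/s): v = 0.680, u' = 0.957.
u = (u' + v)/(1 + u'v/c²):
u = (0.957 + 0.680) / (1 + 0.957·0.680) = 1.6367/1.6505 = 0.9916
Converting back: u = 0.9916 × 3.00 × 10^8 m/s.

2.97 × 10^8 m/s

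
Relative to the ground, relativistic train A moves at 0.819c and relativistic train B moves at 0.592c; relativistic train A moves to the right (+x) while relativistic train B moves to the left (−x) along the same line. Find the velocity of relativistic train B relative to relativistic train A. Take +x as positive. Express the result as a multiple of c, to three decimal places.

-0.950c

β_A = 0.819, β_B = -0.592.
Transform to A's frame with the inverse velocity-addition law: u' = (u − v)/(1 − uv/c²), taking u = β_B and v = β_A.
u' = (-0.592 − 0.819) / (1 − (0.819)(-0.592)) = -1.4110/1.4848 = -0.9503.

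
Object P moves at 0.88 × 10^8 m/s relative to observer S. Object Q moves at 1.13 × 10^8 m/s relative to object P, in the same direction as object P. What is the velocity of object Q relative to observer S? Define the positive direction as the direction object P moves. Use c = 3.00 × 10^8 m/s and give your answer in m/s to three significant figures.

In units of c (dividing by 3.00 × 10^8 m/s): v = 0.293, u' = 0.377.
u = (u' + v)/(1 + u'v/c²):
u = (0.377 + 0.293) / (1 + 0.377·0.293) = 0.6700/1.1105 = 0.6033
(Galilean addition would give +0.670c.)
Converting back: u = 0.6033 × 3.00 × 10^8 m/s.

1.81 × 10^8 m/s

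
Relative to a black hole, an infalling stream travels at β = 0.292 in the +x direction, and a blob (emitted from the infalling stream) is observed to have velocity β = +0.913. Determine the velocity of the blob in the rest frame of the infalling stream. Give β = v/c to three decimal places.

β = +0.847

Invert the composition law: u' = (u − v)/(1 − uv/c²).
u' = (0.913 − 0.292) / (1 − (0.913)(0.292)) = 0.6210/0.7334 = 0.8467.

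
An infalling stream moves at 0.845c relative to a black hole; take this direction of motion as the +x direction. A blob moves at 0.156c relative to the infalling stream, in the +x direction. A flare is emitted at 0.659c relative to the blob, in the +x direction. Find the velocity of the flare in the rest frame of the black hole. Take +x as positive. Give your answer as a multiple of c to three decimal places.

Apply u = (u' + v)/(1 + u'v/c²) successively, working outward toward the black hole.
Start: velocity of the infalling stream relative to the black hole = 0.8450c.
Compose with the blob (u' = 0.156 in the infalling stream frame): u_1 = (0.156 + 0.845) / (1 + 0.156·0.845) = 1.0010/1.1318 = 0.8844.
Compose with the flare (u' = 0.659 in the blob frame): u_2 = (0.659 + 0.884) / (1 + 0.659·0.884) = 1.5434/1.5828 = 0.9751.

0.975c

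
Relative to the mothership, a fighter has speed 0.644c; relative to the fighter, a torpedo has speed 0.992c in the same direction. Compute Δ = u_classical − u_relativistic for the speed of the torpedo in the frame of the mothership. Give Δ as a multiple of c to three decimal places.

Galilean: u_cl = 0.992 + 0.644 = 1.6360.
Relativistic: u_rel = (0.992 + 0.644) / (1 + 0.992·0.644) = 1.6360/1.6388 = 0.9983.
Δ = 1.6360 − 0.9983 = 0.6377.
(The classical prediction exceeds c; the relativistic result does not.)

Δ = 0.638c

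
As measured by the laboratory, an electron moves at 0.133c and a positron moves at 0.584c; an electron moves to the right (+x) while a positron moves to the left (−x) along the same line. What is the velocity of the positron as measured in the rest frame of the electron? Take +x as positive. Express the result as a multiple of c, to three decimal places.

β_A = 0.133, β_B = -0.584.
Transform to A's frame with the inverse velocity-addition law: u' = (u − v)/(1 − uv/c²), taking u = β_B and v = β_A.
u' = (-0.584 − 0.133) / (1 − (0.133)(-0.584)) = -0.7170/1.0777 = -0.6653.

-0.665c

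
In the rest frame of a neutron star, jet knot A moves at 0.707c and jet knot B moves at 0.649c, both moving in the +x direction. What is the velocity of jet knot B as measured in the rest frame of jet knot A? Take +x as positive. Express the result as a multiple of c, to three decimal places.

-0.107c

β_A = 0.707, β_B = 0.649.
Transform to A's frame with the inverse velocity-addition law: u' = (u − v)/(1 − uv/c²), taking u = β_B and v = β_A.
u' = (0.649 − 0.707) / (1 − (0.707)(0.649)) = -0.0580/0.5412 = -0.1072.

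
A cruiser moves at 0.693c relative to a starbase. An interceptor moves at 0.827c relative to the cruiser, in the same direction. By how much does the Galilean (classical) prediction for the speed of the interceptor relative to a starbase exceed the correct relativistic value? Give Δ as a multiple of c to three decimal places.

Galilean: u_cl = 0.827 + 0.693 = 1.5200.
Relativistic: u_rel = (0.827 + 0.693) / (1 + 0.827·0.693) = 1.5200/1.5731 = 0.9662.
Δ = 1.5200 − 0.9662 = 0.5538.
(The classical prediction exceeds c; the relativistic result does not.)

Δ = 0.554c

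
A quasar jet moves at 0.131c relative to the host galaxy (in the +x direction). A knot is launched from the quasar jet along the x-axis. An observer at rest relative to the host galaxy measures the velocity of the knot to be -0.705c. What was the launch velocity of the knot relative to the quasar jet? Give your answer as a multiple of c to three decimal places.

-0.765c

Invert the composition law: u' = (u − v)/(1 − uv/c²).
u' = (-0.705 − 0.131) / (1 − (-0.705)(0.131)) = -0.8360/1.0924 = -0.7653.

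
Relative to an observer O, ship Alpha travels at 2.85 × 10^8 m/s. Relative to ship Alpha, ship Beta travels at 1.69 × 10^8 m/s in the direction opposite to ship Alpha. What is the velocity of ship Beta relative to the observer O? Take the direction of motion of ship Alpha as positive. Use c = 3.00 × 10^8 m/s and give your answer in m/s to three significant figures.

+2.50 × 10^8 m/s

In units of c (dividing by 3.00 × 10^8 m/s): v = 0.950, u' = -0.563.
u = (u' + v)/(1 + u'v/c²):
u = (-0.563 + 0.950) / (1 + (-0.563)·0.950) = 0.3867/0.4648 = 0.8318
(Galilean addition would give +0.387c.)
Converting back: u = 0.8318 × 3.00 × 10^8 m/s.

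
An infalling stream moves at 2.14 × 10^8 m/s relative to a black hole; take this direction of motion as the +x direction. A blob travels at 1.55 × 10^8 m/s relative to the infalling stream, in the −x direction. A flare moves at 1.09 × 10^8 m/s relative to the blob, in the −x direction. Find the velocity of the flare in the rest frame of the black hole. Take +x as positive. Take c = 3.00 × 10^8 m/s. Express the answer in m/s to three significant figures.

Apply u = (u' + v)/(1 + u'v/c²) successively, working outward toward the black hole.
(Dividing each given speed by c = 3.00 × 10^8 m/s to work in units of c.)
Start: velocity of the infalling stream relative to the black hole = 0.7133c.
Compose with the blob (u' = -0.517 in the infalling stream frame): u_1 = (-0.517 + 0.713) / (1 + (-0.517)·0.713) = 0.1967/0.6314 = 0.3115.
Compose with the flare (u' = -0.363 in the blob frame): u_2 = (-0.363 + 0.311) / (1 + (-0.363)·0.311) = -0.0519/0.8868 = -0.0585.
So u = -0.0585 × 3.00 × 10^8 m/s.

-1.75 × 10^7 m/s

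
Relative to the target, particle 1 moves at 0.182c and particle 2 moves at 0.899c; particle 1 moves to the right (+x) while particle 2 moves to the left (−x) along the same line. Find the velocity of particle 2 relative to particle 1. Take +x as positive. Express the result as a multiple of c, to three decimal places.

-0.929c

β_A = 0.182, β_B = -0.899.
Transform to A's frame with the inverse velocity-addition law: u' = (u − v)/(1 − uv/c²), taking u = β_B and v = β_A.
u' = (-0.899 − 0.182) / (1 − (0.182)(-0.899)) = -1.0810/1.1636 = -0.9290.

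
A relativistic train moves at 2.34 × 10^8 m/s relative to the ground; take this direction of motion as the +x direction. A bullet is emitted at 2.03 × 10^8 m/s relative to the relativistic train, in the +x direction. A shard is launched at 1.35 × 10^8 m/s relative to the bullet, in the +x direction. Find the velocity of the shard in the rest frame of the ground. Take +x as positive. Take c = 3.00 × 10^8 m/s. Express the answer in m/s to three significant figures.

2.95 × 10^8 m/s

Apply u = (u' + v)/(1 + u'v/c²) successively, working outward toward the ground.
(Dividing each given speed by c = 3.00 × 10^8 m/s to work in units of c.)
Start: velocity of the relativistic train relative to the ground = 0.7800c.
Compose with the bullet (u' = 0.677 in the relativistic train frame): u_1 = (0.677 + 0.780) / (1 + 0.677·0.780) = 1.4567/1.5278 = 0.9534.
Compose with the shard (u' = 0.450 in the bullet frame): u_2 = (0.450 + 0.953) / (1 + 0.450·0.953) = 1.4034/1.4290 = 0.9821.
So u = 0.9821 × 3.00 × 10^8 m/s.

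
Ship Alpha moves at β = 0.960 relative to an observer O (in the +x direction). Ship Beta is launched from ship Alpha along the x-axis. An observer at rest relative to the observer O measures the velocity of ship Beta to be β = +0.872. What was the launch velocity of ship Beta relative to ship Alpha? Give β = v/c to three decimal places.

Invert the composition law: u' = (u − v)/(1 − uv/c²).
u' = (0.872 − 0.960) / (1 − (0.872)(0.960)) = -0.0880/0.1629 = -0.5403.

β = -0.540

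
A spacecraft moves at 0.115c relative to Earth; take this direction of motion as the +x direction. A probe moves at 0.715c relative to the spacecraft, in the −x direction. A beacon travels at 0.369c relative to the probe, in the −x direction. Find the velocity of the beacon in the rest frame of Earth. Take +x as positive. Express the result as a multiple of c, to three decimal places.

Apply u = (u' + v)/(1 + u'v/c²) successively, working outward toward Earth.
Start: velocity of the spacecraft relative to Earth = 0.1150c.
Compose with the probe (u' = -0.715 in the spacecraft frame): u_1 = (-0.715 + 0.115) / (1 + (-0.715)·0.115) = -0.6000/0.9178 = -0.6538.
Compose with the beacon (u' = -0.369 in the probe frame): u_2 = (-0.369 + (-0.654)) / (1 + (-0.369)·(-0.654)) = -1.0228/1.2412 = -0.8240.

-0.824c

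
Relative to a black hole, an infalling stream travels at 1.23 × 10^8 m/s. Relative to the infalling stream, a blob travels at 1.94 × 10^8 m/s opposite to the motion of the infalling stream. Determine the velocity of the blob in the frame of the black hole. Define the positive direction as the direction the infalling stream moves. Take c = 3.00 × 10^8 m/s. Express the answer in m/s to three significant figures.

In units of c (dividing by 3.00 × 10^8 m/s): v = 0.410, u' = -0.647.
u = (u' + v)/(1 + u'v/c²):
u = (-0.647 + 0.410) / (1 + (-0.647)·0.410) = -0.2367/0.7349 = -0.3221
Converting back: u = -0.3221 × 3.00 × 10^8 m/s.

-9.66 × 10^7 m/s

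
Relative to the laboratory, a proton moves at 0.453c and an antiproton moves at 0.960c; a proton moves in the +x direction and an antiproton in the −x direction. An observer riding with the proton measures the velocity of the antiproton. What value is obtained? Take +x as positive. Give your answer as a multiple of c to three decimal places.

β_A = 0.453, β_B = -0.960.
Transform to A's frame with the inverse velocity-addition law: u' = (u − v)/(1 − uv/c²), taking u = β_B and v = β_A.
u' = (-0.960 − 0.453) / (1 − (0.453)(-0.960)) = -1.4130/1.4349 = -0.9848.

-0.985c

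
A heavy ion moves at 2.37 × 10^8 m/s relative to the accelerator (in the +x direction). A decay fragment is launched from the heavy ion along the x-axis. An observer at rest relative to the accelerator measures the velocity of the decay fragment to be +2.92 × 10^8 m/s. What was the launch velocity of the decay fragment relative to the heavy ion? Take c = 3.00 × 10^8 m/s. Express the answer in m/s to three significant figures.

+2.38 × 10^8 m/s

v = 0.790c, u = 0.973c.
Invert the composition law: u' = (u − v)/(1 − uv/c²).
u' = (0.973 − 0.790) / (1 − (0.973)(0.790)) = 0.1833/0.2311 = 0.7934.
u' = 0.7934 × 3.00 × 10^8 m/s.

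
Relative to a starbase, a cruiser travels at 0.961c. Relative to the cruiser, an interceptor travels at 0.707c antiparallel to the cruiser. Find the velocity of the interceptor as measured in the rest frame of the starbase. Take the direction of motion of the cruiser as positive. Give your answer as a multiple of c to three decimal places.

+0.792c

With v = 0.961 and u' = -0.707 (in units of c),
u = (u' + v)/(1 + u'v/c²):
u = (-0.707 + 0.961) / (1 + (-0.707)·0.961) = 0.2540/0.3206 = 0.7923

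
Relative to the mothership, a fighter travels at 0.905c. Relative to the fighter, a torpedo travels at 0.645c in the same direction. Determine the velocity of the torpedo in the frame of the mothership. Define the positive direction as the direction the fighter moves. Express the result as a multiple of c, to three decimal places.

With v = 0.905 and u' = 0.645 (in units of c),
u = (u' + v)/(1 + u'v/c²):
u = (0.645 + 0.905) / (1 + 0.645·0.905) = 1.5500/1.5837 = 0.9787
(Galilean addition would give +1.550c, exceeding c.)

0.979c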